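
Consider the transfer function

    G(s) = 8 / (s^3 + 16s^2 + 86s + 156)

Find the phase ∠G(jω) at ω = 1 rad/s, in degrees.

At s = j1: numerator = 8, denominator = 140 + j85.
∠G = ∠num − ∠den = 0° − (31.264°) = -31.26°.

∠G(j1) ≈ -31.26°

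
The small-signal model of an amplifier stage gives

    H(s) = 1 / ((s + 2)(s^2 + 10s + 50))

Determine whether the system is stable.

stable

The poles can be read from the denominator factors: s = -2, -5 + 5j, -5 - 5j.
Since all poles lie strictly in the left half-plane, the system is stable.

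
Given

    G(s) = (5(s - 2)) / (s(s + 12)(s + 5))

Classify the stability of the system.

The poles can be read from the denominator factors: s = 0, -12, -5.
Since the simple pole(s) at s = 0 lie on the jω-axis with none in the right half-plane, the system is marginally stable.

marginally stable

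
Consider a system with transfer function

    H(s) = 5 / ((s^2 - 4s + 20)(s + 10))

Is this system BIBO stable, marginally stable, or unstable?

The poles can be read from the denominator factors: s = 2 + 4j, 2 - 4j, -10.
Since the pole(s) at s = 2 ± 4j lie in the right half-plane, the system is unstable.

unstable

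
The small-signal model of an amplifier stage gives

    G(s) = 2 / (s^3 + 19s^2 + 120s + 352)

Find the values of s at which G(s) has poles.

s = -4 ± 4j, -11

The poles are the roots of the denominator s^3 + 19s^2 + 120s + 352 = 0.
Trying s = -11: the polynomial evaluates to 0, so (s + 11) is a factor.
Dividing out leaves s^2 + 8s + 32 = 0.
The quadratic formula then gives s = -4 ± 4j.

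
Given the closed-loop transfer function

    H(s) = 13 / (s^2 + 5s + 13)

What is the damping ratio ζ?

ζ ≈ 0.6934

Compare the denominator to the standard form s^2 + 2ζωₙs + ωₙ².
ωₙ² = 13, so ωₙ = √13 ≈ 3.606 rad/s.
2ζωₙ = 5, so ζ = 5/(2·√13) ≈ 0.6934.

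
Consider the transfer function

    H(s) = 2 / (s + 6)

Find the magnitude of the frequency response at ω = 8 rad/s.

Substitute s = j8: numerator = 2, denominator = 6 + j8.
|H(j8)| = |2| / |6 + j8| = 2 / 10 = 0.2000.

|H(j8)| = 0.2000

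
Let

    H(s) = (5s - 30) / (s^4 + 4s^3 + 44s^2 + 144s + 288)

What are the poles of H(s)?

s = ±6j, -2 ± 2j

The poles are the roots of the denominator s^4 + 4s^3 + 44s^2 + 144s + 288 = 0.
No real roots exist; factor into two real quadratics: (s^2 + 36)(s^2 + 4s + 8) = 0.
Each quadratic gives a conjugate pair via the quadratic formula.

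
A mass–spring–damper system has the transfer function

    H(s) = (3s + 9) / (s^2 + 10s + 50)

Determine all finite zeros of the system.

Set the numerator to zero: 3s + 9 = 0, i.e. 3·(s + 3) = 0.
So s = -3.

s = -3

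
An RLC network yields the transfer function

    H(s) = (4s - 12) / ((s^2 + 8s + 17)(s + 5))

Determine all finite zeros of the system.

Set the numerator to zero: 4s - 12 = 0, i.e. 4·(s - 3) = 0.
So s = 3.

s = 3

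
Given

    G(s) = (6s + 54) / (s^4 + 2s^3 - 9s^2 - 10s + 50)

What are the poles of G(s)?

The poles are the roots of the denominator s^4 + 2s^3 - 9s^2 - 10s + 50 = 0.
No real roots exist; factor into two real quadratics: (s^2 - 4s + 5)(s^2 + 6s + 10) = 0.
Each quadratic gives a conjugate pair via the quadratic formula.

s = 2 ± j, -3 ± j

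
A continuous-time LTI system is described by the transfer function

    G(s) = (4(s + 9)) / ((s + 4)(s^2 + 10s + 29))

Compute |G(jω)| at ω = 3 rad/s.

Substitute s = j3: numerator = 36 + j12, denominator = -10 + j180.
|G(j3)| = |36 + j12| / |-10 + j180| = 37.947 / 180.28 ≈ 0.2105.

|G(j3)| ≈ 0.2105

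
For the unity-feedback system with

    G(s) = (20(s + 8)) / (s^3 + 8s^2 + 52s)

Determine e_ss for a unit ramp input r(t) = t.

G(s) has one pole at the origin.
This is a Type 1 system. Kv = lim_{s→0} s·G(s) = 160/52 = 40/13.
e_ss = 1/Kv = 1/(40/13) = 13/40 ≈ 0.3250.

e_ss = 0.3250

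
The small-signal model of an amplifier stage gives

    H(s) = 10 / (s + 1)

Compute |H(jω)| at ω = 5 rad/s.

Substitute s = j5: numerator = 10, denominator = 1 + j5.
|H(j5)| = |10| / |1 + j5| = 10 / 5.0990 ≈ 1.961.

|H(j5)| ≈ 1.961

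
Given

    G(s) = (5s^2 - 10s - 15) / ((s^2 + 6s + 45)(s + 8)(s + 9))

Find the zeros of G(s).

s = -1, 3

Set the numerator to zero: 5s^2 - 10s - 15 = 0, i.e. 5·(s^2 - 2s - 3) = 0.
Factoring: (s + 1)(s - 3) = 0.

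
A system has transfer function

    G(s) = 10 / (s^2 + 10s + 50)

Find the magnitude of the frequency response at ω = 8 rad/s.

|G(j8)| ≈ 0.1231

Substitute s = j8: numerator = 10, denominator = -14 + j80.
|G(j8)| = |10| / |-14 + j80| = 10 / 81.216 ≈ 0.1231.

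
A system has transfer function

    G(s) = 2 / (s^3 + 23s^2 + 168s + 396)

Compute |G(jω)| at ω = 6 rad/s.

|G(j6)| ≈ 0.002217

Substitute s = j6: numerator = 2, denominator = -432 + j792.
|G(j6)| = |2| / |-432 + j792| = 2 / 902.16 ≈ 0.002217.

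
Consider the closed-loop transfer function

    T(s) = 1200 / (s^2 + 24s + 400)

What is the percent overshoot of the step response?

%OS ≈ 9.48%

Comparing s^2 + 24s + 400 to s^2 + 2ζωₙs + ωₙ²: ωₙ = 20 rad/s and ζ = 24/(2·20) = 0.6.
%OS = 100·exp(−πζ/√(1−ζ²)) = 100·exp(−π·0.6/√(1−0.6²)) ≈ 9.48%.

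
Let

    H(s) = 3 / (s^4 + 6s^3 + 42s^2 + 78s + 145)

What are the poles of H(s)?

The poles are the roots of the denominator s^4 + 6s^3 + 42s^2 + 78s + 145 = 0.
No real roots exist; factor into two real quadratics: (s^2 + 2s + 5)(s^2 + 4s + 29) = 0.
Each quadratic gives a conjugate pair via the quadratic formula.

s = -1 + 2j, -1 - 2j, -2 + 5j, -2 - 5j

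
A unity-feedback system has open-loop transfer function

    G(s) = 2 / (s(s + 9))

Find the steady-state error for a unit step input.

G(s) has one pole at the origin.
This is a Type 1 system; for a step input the steady-state error is zero.

e_ss = 0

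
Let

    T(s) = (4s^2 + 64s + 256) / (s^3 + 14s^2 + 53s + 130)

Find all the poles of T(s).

s = -2 ± 3j, -10

The poles are the roots of the denominator s^3 + 14s^2 + 53s + 130 = 0.
Trying s = -10: the polynomial evaluates to 0, so (s + 10) is a factor.
Dividing out leaves s^2 + 4s + 13 = 0.
The quadratic formula then gives s = -2 ± 3j.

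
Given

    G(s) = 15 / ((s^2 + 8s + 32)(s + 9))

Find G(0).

G(0) = 5/96 ≈ 0.05208

Set s = 0: G(0) = (15) / (288) = 5/96.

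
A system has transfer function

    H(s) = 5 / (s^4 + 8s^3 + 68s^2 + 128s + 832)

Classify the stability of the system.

The denominator s^4 + 8s^3 + 68s^2 + 128s + 832 factors as (s^2 + 16)(s^2 + 8s + 52), giving poles at s = ±4j, -4 ± 6j.
Since the simple pole(s) at s = ±4j lie on the jω-axis with none in the right half-plane, the system is marginally stable.

marginally stable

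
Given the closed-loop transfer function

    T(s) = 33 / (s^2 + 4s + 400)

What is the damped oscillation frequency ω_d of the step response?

Comparing s^2 + 4s + 400 to s^2 + 2ζωₙs + ωₙ²: ωₙ = 20 rad/s and ζ = 4/(2·20) = 0.1.
ζωₙ = 4/2 = 2, so ω_d = ωₙ√(1−ζ²) = √(ωₙ² − (ζωₙ)²) = √(400 − 2²) = √396 ≈ 19.90 rad/s.

ω_d ≈ 19.90 rad/s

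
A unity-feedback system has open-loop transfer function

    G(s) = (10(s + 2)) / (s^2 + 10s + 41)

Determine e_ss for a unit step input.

e_ss = 0.6721

G(s) has no poles at the origin.
This is a Type 0 system. Kp = lim_{s→0} G(s) = 20/41.
e_ss = 1/(1 + Kp) = 1/(1 + 20/41) = 41/61 ≈ 0.6721.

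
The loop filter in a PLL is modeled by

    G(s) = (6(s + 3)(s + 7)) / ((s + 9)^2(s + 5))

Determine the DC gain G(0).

G(0) = 14/45 ≈ 0.3111

At s = 0 each factor (s + a) contributes a and each (s^2 + bs + c) contributes c.
G(0) = 6·(3) · (7) / ((9) · (9) · (5)) = 126/405 = 14/45.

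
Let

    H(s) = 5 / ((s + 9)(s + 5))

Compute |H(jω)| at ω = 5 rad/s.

Substitute s = j5: numerator = 5, denominator = 20 + j70.
|H(j5)| = |5| / |20 + j70| = 5 / 72.801 ≈ 0.06868.

|H(j5)| ≈ 0.06868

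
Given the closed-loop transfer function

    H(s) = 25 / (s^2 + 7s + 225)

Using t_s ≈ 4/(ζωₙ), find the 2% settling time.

Comparing s^2 + 7s + 225 to s^2 + 2ζωₙs + ωₙ²: ωₙ = 15 rad/s and ζ = 7/(2·15) ≈ 0.2333.
ζωₙ = 7/2 = 3.5, so t_s ≈ 4/(ζωₙ) = 4/3.5 ≈ 1.143 s.

t_s ≈ 1.143 s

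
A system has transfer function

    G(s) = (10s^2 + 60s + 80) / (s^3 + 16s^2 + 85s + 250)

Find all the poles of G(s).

s = -10, -3 + 4j, -3 - 4j

The poles are the roots of the denominator s^3 + 16s^2 + 85s + 250 = 0.
Trying s = -10: the polynomial evaluates to 0, so (s + 10) is a factor.
Dividing out leaves s^2 + 6s + 25 = 0.
The quadratic formula then gives s = -3 ± 4j.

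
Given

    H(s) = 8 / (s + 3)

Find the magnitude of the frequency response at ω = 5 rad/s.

|H(j5)| ≈ 1.372

Substitute s = j5: numerator = 8, denominator = 3 + j5.
|H(j5)| = |8| / |3 + j5| = 8 / 5.8310 ≈ 1.372.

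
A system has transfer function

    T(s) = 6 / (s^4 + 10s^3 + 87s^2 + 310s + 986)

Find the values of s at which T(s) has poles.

The poles are the roots of the denominator s^4 + 10s^3 + 87s^2 + 310s + 986 = 0.
No real roots exist; factor into two real quadratics: (s^2 + 4s + 29)(s^2 + 6s + 34) = 0.
Each quadratic gives a conjugate pair via the quadratic formula.

s = -2 + 5j, -2 - 5j, -3 + 5j, -3 - 5j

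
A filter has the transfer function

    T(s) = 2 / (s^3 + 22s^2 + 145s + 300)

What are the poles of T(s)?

s = -5, -12, -5

The poles are the roots of the denominator s^3 + 22s^2 + 145s + 300 = 0.
Trying s = -5: the polynomial evaluates to 0, so (s + 5) is a factor.
Dividing out leaves s^2 + 17s + 60 = 0.
Factoring the quadratic: (s + 12)(s + 5) = 0.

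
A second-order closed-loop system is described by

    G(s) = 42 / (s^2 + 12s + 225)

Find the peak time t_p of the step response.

t_p ≈ 0.2285 s

Comparing s^2 + 12s + 225 to s^2 + 2ζωₙs + ωₙ²: ωₙ = 15 rad/s and ζ = 12/(2·15) = 0.4.
ζωₙ = 12/2 = 6, so ω_d = ωₙ√(1−ζ²) = √(ωₙ² − (ζωₙ)²) = √(225 − 6²) = √189 ≈ 13.75 rad/s.
t_p = π/ω_d = π/13.75 ≈ 0.2285 s.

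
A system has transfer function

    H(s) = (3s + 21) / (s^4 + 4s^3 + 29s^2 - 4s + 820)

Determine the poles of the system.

The poles are the roots of the denominator s^4 + 4s^3 + 29s^2 - 4s + 820 = 0.
No real roots exist; factor into two real quadratics: (s^2 - 4s + 20)(s^2 + 8s + 41) = 0.
Each quadratic gives a conjugate pair via the quadratic formula.

s = 2 ± 4j, -4 ± 5j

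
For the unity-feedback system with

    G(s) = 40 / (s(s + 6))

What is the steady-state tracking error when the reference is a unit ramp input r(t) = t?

e_ss = 0.1500

G(s) has one pole at the origin.
This is a Type 1 system. Kv = lim_{s→0} s·G(s) = 40/6 = 20/3.
e_ss = 1/Kv = 1/(20/3) = 3/20 ≈ 0.1500.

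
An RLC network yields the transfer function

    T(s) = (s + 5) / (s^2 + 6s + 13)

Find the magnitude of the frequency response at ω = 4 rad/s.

|T(j4)| ≈ 0.2647

Substitute s = j4: numerator = 5 + j4, denominator = -3 + j24.
|T(j4)| = |5 + j4| / |-3 + j24| = 6.4031 / 24.187 ≈ 0.2647.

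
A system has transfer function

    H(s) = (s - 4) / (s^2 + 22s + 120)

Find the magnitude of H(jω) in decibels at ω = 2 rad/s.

|H(j2)|_dB ≈ -28.9 dB

Substitute s = j2: numerator = -4 + j2, denominator = 116 + j44.
|H(j2)| = |-4 + j2| / |116 + j44| = 4.4721 / 124.06 ≈ 0.03605.
In decibels: 20·log₁₀(0.03605) ≈ -28.9 dB.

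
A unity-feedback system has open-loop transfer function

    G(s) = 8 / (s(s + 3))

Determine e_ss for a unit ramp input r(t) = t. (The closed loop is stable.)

G(s) has one pole at the origin.
This is a Type 1 system. Kv = lim_{s→0} s·G(s) = 8/3.
e_ss = 1/Kv = 1/(8/3) = 3/8 ≈ 0.3750.

e_ss = 0.3750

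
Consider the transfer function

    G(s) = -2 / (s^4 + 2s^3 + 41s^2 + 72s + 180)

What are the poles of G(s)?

The poles are the roots of the denominator s^4 + 2s^3 + 41s^2 + 72s + 180 = 0.
No real roots exist; factor into two real quadratics: (s^2 + 36)(s^2 + 2s + 5) = 0.
Each quadratic gives a conjugate pair via the quadratic formula.

s = ±6j, -1 ± 2j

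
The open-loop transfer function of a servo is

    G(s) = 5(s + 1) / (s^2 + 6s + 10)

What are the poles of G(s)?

The poles are the roots of the denominator s^2 + 6s + 10 = 0.
Using the quadratic formula: s = (-6 ± √(-4))/2 = -3 ± 1j.

s = -3 + j, -3 - j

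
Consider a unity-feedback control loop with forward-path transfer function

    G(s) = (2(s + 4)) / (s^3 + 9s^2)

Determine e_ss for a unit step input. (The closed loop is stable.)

e_ss = 0

G(s) has 2 poles at the origin.
This is a Type 2 system; for a step input the steady-state error is zero.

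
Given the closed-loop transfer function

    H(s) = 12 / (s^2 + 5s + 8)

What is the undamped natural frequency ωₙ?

Compare the denominator to the standard form s^2 + 2ζωₙs + ωₙ².
ωₙ² = 8, so ωₙ = √8 ≈ 2.828 rad/s.

ωₙ ≈ 2.828 rad/s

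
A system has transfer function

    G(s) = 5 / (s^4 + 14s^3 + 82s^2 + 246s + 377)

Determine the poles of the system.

s = -5 + 2j, -5 - 2j, -2 + 3j, -2 - 3j

The poles are the roots of the denominator s^4 + 14s^3 + 82s^2 + 246s + 377 = 0.
No real roots exist; factor into two real quadratics: (s^2 + 10s + 29)(s^2 + 4s + 13) = 0.
Each quadratic gives a conjugate pair via the quadratic formula.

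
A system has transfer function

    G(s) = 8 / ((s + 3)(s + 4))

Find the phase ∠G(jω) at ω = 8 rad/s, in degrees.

∠G(j8) ≈ -132.9°

At s = j8: numerator = 8, denominator = -52 + j56.
∠G = ∠num − ∠den = 0° − (132.88°) = -132.9°.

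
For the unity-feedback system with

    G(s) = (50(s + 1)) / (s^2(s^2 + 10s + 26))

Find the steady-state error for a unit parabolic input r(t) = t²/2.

e_ss = 0.5200

G(s) has 2 poles at the origin.
This is a Type 2 system. Ka = lim_{s→0} s^2·G(s) = 50/26 = 25/13.
e_ss = 1/Ka = 1/(25/13) = 13/25 ≈ 0.5200.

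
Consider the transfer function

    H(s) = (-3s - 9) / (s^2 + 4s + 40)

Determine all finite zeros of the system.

s = -3

Set the numerator to zero: -3s - 9 = 0, i.e. -3·(s + 3) = 0.
So s = -3.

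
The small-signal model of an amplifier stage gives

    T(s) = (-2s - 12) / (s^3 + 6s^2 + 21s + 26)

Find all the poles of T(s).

The poles are the roots of the denominator s^3 + 6s^2 + 21s + 26 = 0.
Trying s = -2: the polynomial evaluates to 0, so (s + 2) is a factor.
Dividing out leaves s^2 + 4s + 13 = 0.
The quadratic formula then gives s = -2 ± 3j.

s = -2 + 3j, -2 - 3j, -2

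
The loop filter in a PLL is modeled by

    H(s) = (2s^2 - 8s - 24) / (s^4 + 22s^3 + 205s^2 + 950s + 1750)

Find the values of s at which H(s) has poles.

s = -7, -5 ± 5j, -5

The poles are the roots of the denominator s^4 + 22s^3 + 205s^2 + 950s + 1750 = 0.
Trying s = -7: the polynomial evaluates to 0, so (s + 7) is a factor.
Dividing out leaves s^3 + 15s^2 + 100s + 250 = 0.
This factors further as (s^2 + 10s + 50)(s + 5) = 0.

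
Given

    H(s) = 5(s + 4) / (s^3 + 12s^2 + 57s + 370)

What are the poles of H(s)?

s = -1 + 6j, -1 - 6j, -10

The poles are the roots of the denominator s^3 + 12s^2 + 57s + 370 = 0.
Trying s = -10: the polynomial evaluates to 0, so (s + 10) is a factor.
Dividing out leaves s^2 + 2s + 37 = 0.
The quadratic formula then gives s = -1 ± 6j.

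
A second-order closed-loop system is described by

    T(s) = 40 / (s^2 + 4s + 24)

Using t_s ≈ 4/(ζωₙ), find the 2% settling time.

t_s ≈ 2 s

Comparing s^2 + 4s + 24 to s^2 + 2ζωₙs + ωₙ²: ωₙ = √24 ≈ 4.899 rad/s and ζ = 4/(2·√24) ≈ 0.4082.
ζωₙ = 4/2 = 2, so t_s ≈ 4/(ζωₙ) = 4/2 = 2 s.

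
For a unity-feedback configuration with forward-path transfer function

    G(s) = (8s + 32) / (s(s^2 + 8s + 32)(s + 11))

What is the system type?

Type 1

The denominator has 1 factor of s at the origin (free integrator), so this is a Type 1 system.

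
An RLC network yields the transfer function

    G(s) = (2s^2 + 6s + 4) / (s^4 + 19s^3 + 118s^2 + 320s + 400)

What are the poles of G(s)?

The poles are the roots of the denominator s^4 + 19s^3 + 118s^2 + 320s + 400 = 0.
Trying s = -10: the polynomial evaluates to 0, so (s + 10) is a factor.
Dividing out leaves s^3 + 9s^2 + 28s + 40 = 0.
This factors further as (s^2 + 4s + 8)(s + 5) = 0.

s = -2 + 2j, -2 - 2j, -10, -5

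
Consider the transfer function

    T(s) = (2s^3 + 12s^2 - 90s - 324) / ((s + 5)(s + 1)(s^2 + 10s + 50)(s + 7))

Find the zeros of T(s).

Set the numerator to zero: 2s^3 + 12s^2 - 90s - 324 = 0, i.e. 2·(s^3 + 6s^2 - 45s - 162) = 0.
Factoring: (s - 6)(s + 9)(s + 3) = 0.

s = 6, -9, -3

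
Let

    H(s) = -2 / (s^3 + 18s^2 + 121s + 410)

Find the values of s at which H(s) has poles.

s = -4 + 5j, -4 - 5j, -10

The poles are the roots of the denominator s^3 + 18s^2 + 121s + 410 = 0.
Trying s = -10: the polynomial evaluates to 0, so (s + 10) is a factor.
Dividing out leaves s^2 + 8s + 41 = 0.
The quadratic formula then gives s = -4 ± 5j.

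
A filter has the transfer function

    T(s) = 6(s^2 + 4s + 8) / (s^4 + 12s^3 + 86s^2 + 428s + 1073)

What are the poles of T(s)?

The poles are the roots of the denominator s^4 + 12s^3 + 86s^2 + 428s + 1073 = 0.
No real roots exist; factor into two real quadratics: (s^2 + 2s + 37)(s^2 + 10s + 29) = 0.
Each quadratic gives a conjugate pair via the quadratic formula.

s = -1 + 6j, -1 - 6j, -5 + 2j, -5 - 2j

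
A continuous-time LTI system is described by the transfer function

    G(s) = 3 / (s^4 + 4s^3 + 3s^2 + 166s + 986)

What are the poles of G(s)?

The poles are the roots of the denominator s^4 + 4s^3 + 3s^2 + 166s + 986 = 0.
No real roots exist; factor into two real quadratics: (s^2 - 6s + 34)(s^2 + 10s + 29) = 0.
Each quadratic gives a conjugate pair via the quadratic formula.

s = 3 ± 5j, -5 ± 2j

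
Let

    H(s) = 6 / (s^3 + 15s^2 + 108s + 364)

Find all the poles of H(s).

The poles are the roots of the denominator s^3 + 15s^2 + 108s + 364 = 0.
Trying s = -7: the polynomial evaluates to 0, so (s + 7) is a factor.
Dividing out leaves s^2 + 8s + 52 = 0.
The quadratic formula then gives s = -4 ± 6j.

s = -4 ± 6j, -7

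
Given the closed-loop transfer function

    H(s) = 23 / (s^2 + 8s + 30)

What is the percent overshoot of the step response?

%OS ≈ 3.48%

Comparing s^2 + 8s + 30 to s^2 + 2ζωₙs + ωₙ²: ωₙ = √30 ≈ 5.477 rad/s and ζ = 8/(2·√30) ≈ 0.7303.
%OS = 100·exp(−πζ/√(1−ζ²)) = 100·exp(−π·0.7303/√(1−0.7303²)) ≈ 3.48%.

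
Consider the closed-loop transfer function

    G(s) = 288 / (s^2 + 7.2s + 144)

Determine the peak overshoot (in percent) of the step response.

Comparing s^2 + 7.2s + 144 to s^2 + 2ζωₙs + ωₙ²: ωₙ = 12 rad/s and ζ = 7.2/(2·12) = 0.3.
%OS = 100·exp(−πζ/√(1−ζ²)) = 100·exp(−π·0.3/√(1−0.3²)) ≈ 37.2%.

%OS ≈ 37.2%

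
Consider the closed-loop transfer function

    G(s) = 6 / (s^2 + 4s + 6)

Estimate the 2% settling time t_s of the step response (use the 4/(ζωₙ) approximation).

t_s ≈ 2 s

Comparing s^2 + 4s + 6 to s^2 + 2ζωₙs + ωₙ²: ωₙ = √6 ≈ 2.449 rad/s and ζ = 4/(2·√6) ≈ 0.8165.
ζωₙ = 4/2 = 2, so t_s ≈ 4/(ζωₙ) = 4/2 = 2 s.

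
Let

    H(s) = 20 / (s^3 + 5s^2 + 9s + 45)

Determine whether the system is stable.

marginally stable

The denominator s^3 + 5s^2 + 9s + 45 factors as (s^2 + 9)(s + 5), giving poles at s = ±3j, -5.
Since the simple pole(s) at s = ±3j lie on the jω-axis with none in the right half-plane, the system is marginally stable.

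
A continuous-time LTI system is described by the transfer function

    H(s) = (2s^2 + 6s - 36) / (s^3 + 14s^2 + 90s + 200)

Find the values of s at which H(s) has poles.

s = -5 ± 5j, -4

The poles are the roots of the denominator s^3 + 14s^2 + 90s + 200 = 0.
Trying s = -4: the polynomial evaluates to 0, so (s + 4) is a factor.
Dividing out leaves s^2 + 10s + 50 = 0.
The quadratic formula then gives s = -5 ± 5j.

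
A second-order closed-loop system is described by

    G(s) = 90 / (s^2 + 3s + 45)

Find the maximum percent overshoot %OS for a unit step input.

%OS ≈ 48.6%

Comparing s^2 + 3s + 45 to s^2 + 2ζωₙs + ωₙ²: ωₙ = √45 ≈ 6.708 rad/s and ζ = 3/(2·√45) ≈ 0.2236.
%OS = 100·exp(−πζ/√(1−ζ²)) = 100·exp(−π·0.2236/√(1−0.2236²)) ≈ 48.6%.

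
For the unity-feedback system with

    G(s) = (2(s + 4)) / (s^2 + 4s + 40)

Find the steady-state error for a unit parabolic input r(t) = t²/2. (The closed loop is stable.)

G(s) has no poles at the origin.
This is a Type 0 system; Ka = lim_{s→0} s^2·G(s) = 0, so the steady-state error for a parabola input is infinite.

e_ss = ∞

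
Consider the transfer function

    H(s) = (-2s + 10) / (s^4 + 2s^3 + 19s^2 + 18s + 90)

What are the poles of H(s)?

s = 3j, -3j, -1 + 3j, -1 - 3j

The poles are the roots of the denominator s^4 + 2s^3 + 19s^2 + 18s + 90 = 0.
No real roots exist; factor into two real quadratics: (s^2 + 9)(s^2 + 2s + 10) = 0.
Each quadratic gives a conjugate pair via the quadratic formula.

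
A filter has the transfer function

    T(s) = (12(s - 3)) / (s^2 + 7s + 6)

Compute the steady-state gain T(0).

T(0) = -6

Set s = 0: T(0) = (-36) / (6) = -6.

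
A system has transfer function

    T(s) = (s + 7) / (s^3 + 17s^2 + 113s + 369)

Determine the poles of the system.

s = -9, -4 ± 5j

The poles are the roots of the denominator s^3 + 17s^2 + 113s + 369 = 0.
Trying s = -9: the polynomial evaluates to 0, so (s + 9) is a factor.
Dividing out leaves s^2 + 8s + 41 = 0.
The quadratic formula then gives s = -4 ± 5j.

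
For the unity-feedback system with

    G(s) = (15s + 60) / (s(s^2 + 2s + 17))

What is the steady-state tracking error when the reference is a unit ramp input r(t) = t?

e_ss = 0.2833

G(s) has one pole at the origin.
This is a Type 1 system. Kv = lim_{s→0} s·G(s) = 60/17.
e_ss = 1/Kv = 1/(60/17) = 17/60 ≈ 0.2833.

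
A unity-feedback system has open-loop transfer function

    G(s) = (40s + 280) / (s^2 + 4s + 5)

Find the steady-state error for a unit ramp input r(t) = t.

G(s) has no poles at the origin.
This is a Type 0 system; Kv = lim_{s→0} s·G(s) = 0, so the steady-state error for a ramp input is infinite.

e_ss = ∞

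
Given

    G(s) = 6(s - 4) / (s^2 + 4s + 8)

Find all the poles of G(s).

s = -2 + 2j, -2 - 2j

The poles are the roots of the denominator s^2 + 4s + 8 = 0.
Using the quadratic formula: s = (-4 ± √(-16))/2 = -2 ± 2j.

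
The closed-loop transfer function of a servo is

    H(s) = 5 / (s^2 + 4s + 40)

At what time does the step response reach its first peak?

t_p ≈ 0.5236 s

Comparing s^2 + 4s + 40 to s^2 + 2ζωₙs + ωₙ²: ωₙ = √40 ≈ 6.325 rad/s and ζ = 4/(2·√40) ≈ 0.3162.
ζωₙ = 4/2 = 2, so ω_d = ωₙ√(1−ζ²) = √(ωₙ² − (ζωₙ)²) = √(40 − 2²) = √36 = 6 rad/s.
t_p = π/ω_d = π/6 ≈ 0.5236 s.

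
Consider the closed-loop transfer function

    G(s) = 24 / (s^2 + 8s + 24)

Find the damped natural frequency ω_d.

Comparing s^2 + 8s + 24 to s^2 + 2ζωₙs + ωₙ²: ωₙ = √24 ≈ 4.899 rad/s and ζ = 8/(2·√24) ≈ 0.8165.
ζωₙ = 8/2 = 4, so ω_d = ωₙ√(1−ζ²) = √(ωₙ² − (ζωₙ)²) = √(24 − 4²) = √8 ≈ 2.828 rad/s.

ω_d ≈ 2.828 rad/s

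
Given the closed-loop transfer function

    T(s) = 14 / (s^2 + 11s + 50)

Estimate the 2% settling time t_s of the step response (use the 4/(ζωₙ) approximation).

t_s ≈ 0.7273 s

Comparing s^2 + 11s + 50 to s^2 + 2ζωₙs + ωₙ²: ωₙ = √50 ≈ 7.071 rad/s and ζ = 11/(2·√50) ≈ 0.7778.
ζωₙ = 11/2 = 5.5, so t_s ≈ 4/(ζωₙ) = 4/5.5 ≈ 0.7273 s.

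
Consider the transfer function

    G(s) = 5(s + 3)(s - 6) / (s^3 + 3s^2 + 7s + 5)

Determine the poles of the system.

s = -1 + 2j, -1 - 2j, -1

The poles are the roots of the denominator s^3 + 3s^2 + 7s + 5 = 0.
Trying s = -1: the polynomial evaluates to 0, so (s + 1) is a factor.
Dividing out leaves s^2 + 2s + 5 = 0.
The quadratic formula then gives s = -1 ± 2j.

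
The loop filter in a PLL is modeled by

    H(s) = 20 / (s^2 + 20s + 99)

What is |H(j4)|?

|H(j4)| ≈ 0.1735

Substitute s = j4: numerator = 20, denominator = 83 + j80.
|H(j4)| = |20| / |83 + j80| = 20 / 115.28 ≈ 0.1735.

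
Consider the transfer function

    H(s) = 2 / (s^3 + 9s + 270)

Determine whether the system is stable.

unstable

The denominator s^3 + 9s + 270 factors as (s^2 - 6s + 45)(s + 6), giving poles at s = 3 + 6j, 3 - 6j, -6.
Since the pole(s) at s = 3 ± 6j lie in the right half-plane, the system is unstable.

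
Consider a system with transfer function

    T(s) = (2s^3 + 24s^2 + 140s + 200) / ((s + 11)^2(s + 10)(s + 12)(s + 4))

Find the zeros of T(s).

s = -2, -5 ± 5j

Set the numerator to zero: 2s^3 + 24s^2 + 140s + 200 = 0, i.e. 2·(s^3 + 12s^2 + 70s + 100) = 0.
Factoring: (s + 2)(s^2 + 10s + 50) = 0.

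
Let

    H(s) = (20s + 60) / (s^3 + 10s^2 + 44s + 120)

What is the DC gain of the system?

H(0) = 1/2 ≈ 0.5000

Set s = 0: H(0) = (60) / (120) = 1/2.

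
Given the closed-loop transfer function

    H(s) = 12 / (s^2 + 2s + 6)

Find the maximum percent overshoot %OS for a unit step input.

Comparing s^2 + 2s + 6 to s^2 + 2ζωₙs + ωₙ²: ωₙ = √6 ≈ 2.449 rad/s and ζ = 2/(2·√6) ≈ 0.4082.
%OS = 100·exp(−πζ/√(1−ζ²)) = 100·exp(−π·0.4082/√(1−0.4082²)) ≈ 24.5%.

%OS ≈ 24.5%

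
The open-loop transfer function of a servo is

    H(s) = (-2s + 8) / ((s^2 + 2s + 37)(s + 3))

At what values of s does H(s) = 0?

s = 4

Set the numerator to zero: -2s + 8 = 0, i.e. -2·(s - 4) = 0.
So s = 4.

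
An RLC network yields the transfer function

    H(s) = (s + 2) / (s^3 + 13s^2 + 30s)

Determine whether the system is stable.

marginally stable

The denominator s^3 + 13s^2 + 30s factors as s(s + 10)(s + 3), giving poles at s = 0, -10, -3.
Since the simple pole(s) at s = 0 lie on the jω-axis with none in the right half-plane, the system is marginally stable.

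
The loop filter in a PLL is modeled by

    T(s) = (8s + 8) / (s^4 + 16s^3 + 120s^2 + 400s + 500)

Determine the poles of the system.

The poles are the roots of the denominator s^4 + 16s^3 + 120s^2 + 400s + 500 = 0.
No real roots exist; factor into two real quadratics: (s^2 + 6s + 10)(s^2 + 10s + 50) = 0.
Each quadratic gives a conjugate pair via the quadratic formula.

s = -3 + j, -3 - j, -5 + 5j, -5 - 5j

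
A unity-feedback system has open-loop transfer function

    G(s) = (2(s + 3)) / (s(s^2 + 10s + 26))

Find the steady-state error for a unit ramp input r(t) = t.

e_ss = 4.333

G(s) has one pole at the origin.
This is a Type 1 system. Kv = lim_{s→0} s·G(s) = 6/26 = 3/13.
e_ss = 1/Kv = 1/(3/13) = 13/3 ≈ 4.333.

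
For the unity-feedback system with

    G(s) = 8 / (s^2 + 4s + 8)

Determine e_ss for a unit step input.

G(s) has no poles at the origin.
This is a Type 0 system. Kp = lim_{s→0} G(s) = 8/8 = 1.
e_ss = 1/(1 + Kp) = 1/(1 + 1) = 1/2 ≈ 0.5000.

e_ss = 0.5000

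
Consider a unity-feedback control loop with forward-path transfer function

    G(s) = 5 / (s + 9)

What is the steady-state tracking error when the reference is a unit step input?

e_ss = 0.6429

G(s) has no poles at the origin.
This is a Type 0 system. Kp = lim_{s→0} G(s) = 5/9.
e_ss = 1/(1 + Kp) = 1/(1 + 5/9) = 9/14 ≈ 0.6429.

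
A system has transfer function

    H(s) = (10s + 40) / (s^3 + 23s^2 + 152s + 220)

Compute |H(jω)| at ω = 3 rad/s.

Substitute s = j3: numerator = 40 + j30, denominator = 13 + j429.
|H(j3)| = |40 + j30| / |13 + j429| = 50 / 429.20 ≈ 0.1165.

|H(j3)| ≈ 0.1165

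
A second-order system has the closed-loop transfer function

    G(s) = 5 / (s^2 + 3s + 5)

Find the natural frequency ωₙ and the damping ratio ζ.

Compare the denominator to the standard form s^2 + 2ζωₙs + ωₙ².
ωₙ² = 5, so ωₙ = √5 ≈ 2.236 rad/s.
2ζωₙ = 3, so ζ = 3/(2·√5) ≈ 0.6708.

ωₙ ≈ 2.236 rad/s, ζ ≈ 0.6708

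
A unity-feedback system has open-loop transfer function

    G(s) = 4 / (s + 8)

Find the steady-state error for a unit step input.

G(s) has no poles at the origin.
This is a Type 0 system. Kp = lim_{s→0} G(s) = 4/8 = 1/2.
e_ss = 1/(1 + Kp) = 1/(1 + 1/2) = 2/3 ≈ 0.6667.

e_ss = 0.6667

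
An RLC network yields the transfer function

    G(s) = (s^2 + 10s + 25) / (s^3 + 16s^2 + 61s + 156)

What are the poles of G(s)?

s = -2 ± 3j, -12

The poles are the roots of the denominator s^3 + 16s^2 + 61s + 156 = 0.
Trying s = -12: the polynomial evaluates to 0, so (s + 12) is a factor.
Dividing out leaves s^2 + 4s + 13 = 0.
The quadratic formula then gives s = -2 ± 3j.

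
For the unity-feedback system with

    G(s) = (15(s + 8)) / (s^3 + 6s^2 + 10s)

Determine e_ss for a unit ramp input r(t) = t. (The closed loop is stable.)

e_ss = 0.08333

G(s) has one pole at the origin.
This is a Type 1 system. Kv = lim_{s→0} s·G(s) = 120/10 = 12.
e_ss = 1/Kv = 1/(12) = 1/12 ≈ 0.08333.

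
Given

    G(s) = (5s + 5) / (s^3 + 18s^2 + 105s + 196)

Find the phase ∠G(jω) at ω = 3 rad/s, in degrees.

∠G(j3) ≈ -11.70°

At s = j3: numerator = 5 + j15, denominator = 34 + j288.
∠G = ∠num − ∠den = 71.565° − (83.267°) = -11.70°.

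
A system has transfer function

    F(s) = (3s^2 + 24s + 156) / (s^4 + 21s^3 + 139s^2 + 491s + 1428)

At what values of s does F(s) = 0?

Set the numerator to zero: 3s^2 + 24s + 156 = 0, i.e. 3·(s^2 + 8s + 52) = 0.
Factoring: (s^2 + 8s + 52) = 0.

s = -4 + 6j, -4 - 6j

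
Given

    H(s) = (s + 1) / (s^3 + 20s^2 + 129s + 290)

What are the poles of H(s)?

s = -5 + 2j, -5 - 2j, -10

The poles are the roots of the denominator s^3 + 20s^2 + 129s + 290 = 0.
Trying s = -10: the polynomial evaluates to 0, so (s + 10) is a factor.
Dividing out leaves s^2 + 10s + 29 = 0.
The quadratic formula then gives s = -5 ± 2j.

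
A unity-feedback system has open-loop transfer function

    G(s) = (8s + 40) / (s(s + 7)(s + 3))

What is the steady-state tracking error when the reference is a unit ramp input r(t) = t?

G(s) has one pole at the origin.
This is a Type 1 system. Kv = lim_{s→0} s·G(s) = 40/21.
e_ss = 1/Kv = 1/(40/21) = 21/40 ≈ 0.5250.

e_ss = 0.5250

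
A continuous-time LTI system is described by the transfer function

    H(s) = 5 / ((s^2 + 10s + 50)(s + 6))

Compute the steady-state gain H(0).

Set s = 0: H(0) = (5) / (300) = 1/60.

H(0) = 1/60 ≈ 0.01667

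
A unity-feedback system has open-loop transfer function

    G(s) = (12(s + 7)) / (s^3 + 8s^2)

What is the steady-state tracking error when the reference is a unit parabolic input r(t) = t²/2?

G(s) has 2 poles at the origin.
This is a Type 2 system. Ka = lim_{s→0} s^2·G(s) = 84/8 = 21/2.
e_ss = 1/Ka = 1/(21/2) = 2/21 ≈ 0.09524.

e_ss = 0.09524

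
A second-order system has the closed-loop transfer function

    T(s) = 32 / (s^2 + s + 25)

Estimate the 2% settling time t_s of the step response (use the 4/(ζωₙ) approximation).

Comparing s^2 + s + 25 to s^2 + 2ζωₙs + ωₙ²: ωₙ = 5 rad/s and ζ = 1/(2·5) = 0.1.
ζωₙ = 1/2 = 0.5, so t_s ≈ 4/(ζωₙ) = 4/0.5 = 8 s.

t_s ≈ 8 s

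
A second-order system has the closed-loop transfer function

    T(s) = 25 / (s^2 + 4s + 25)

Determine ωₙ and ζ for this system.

Compare the denominator to the standard form s^2 + 2ζωₙs + ωₙ².
ωₙ² = 25, so ωₙ = 5 rad/s.
2ζωₙ = 4, so ζ = 4/(2·5) = 0.4.

ωₙ = 5 rad/s, ζ = 0.4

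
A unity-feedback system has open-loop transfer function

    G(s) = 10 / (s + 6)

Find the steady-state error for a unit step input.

G(s) has no poles at the origin.
This is a Type 0 system. Kp = lim_{s→0} G(s) = 10/6 = 5/3.
e_ss = 1/(1 + Kp) = 1/(1 + 5/3) = 3/8 ≈ 0.3750.

e_ss = 0.3750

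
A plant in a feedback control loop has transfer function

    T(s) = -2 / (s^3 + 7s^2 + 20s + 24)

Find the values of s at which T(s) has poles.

The poles are the roots of the denominator s^3 + 7s^2 + 20s + 24 = 0.
Trying s = -3: the polynomial evaluates to 0, so (s + 3) is a factor.
Dividing out leaves s^2 + 4s + 8 = 0.
The quadratic formula then gives s = -2 ± 2j.

s = -2 ± 2j, -3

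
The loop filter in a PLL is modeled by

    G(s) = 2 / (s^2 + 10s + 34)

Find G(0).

G(0) = 1/17 ≈ 0.05882

Set s = 0: G(0) = (2) / (34) = 1/17.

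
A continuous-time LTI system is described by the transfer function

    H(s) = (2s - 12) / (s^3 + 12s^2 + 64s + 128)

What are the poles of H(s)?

The poles are the roots of the denominator s^3 + 12s^2 + 64s + 128 = 0.
Trying s = -4: the polynomial evaluates to 0, so (s + 4) is a factor.
Dividing out leaves s^2 + 8s + 32 = 0.
The quadratic formula then gives s = -4 ± 4j.

s = -4 ± 4j, -4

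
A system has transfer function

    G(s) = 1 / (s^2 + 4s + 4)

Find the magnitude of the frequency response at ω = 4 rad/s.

|G(j4)| = 0.05000

Substitute s = j4: numerator = 1, denominator = -12 + j16.
|G(j4)| = |1| / |-12 + j16| = 1 / 20 = 0.05000.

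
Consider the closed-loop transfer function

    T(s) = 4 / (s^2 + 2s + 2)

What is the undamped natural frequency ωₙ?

ωₙ ≈ 1.414 rad/s

Compare the denominator to the standard form s^2 + 2ζωₙs + ωₙ².
ωₙ² = 2, so ωₙ = √2 ≈ 1.414 rad/s.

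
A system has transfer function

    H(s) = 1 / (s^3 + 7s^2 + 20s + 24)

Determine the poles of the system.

The poles are the roots of the denominator s^3 + 7s^2 + 20s + 24 = 0.
Trying s = -3: the polynomial evaluates to 0, so (s + 3) is a factor.
Dividing out leaves s^2 + 4s + 8 = 0.
The quadratic formula then gives s = -2 ± 2j.

s = -2 + 2j, -2 - 2j, -3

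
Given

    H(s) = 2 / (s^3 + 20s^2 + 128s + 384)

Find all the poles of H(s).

s = -4 + 4j, -4 - 4j, -12

The poles are the roots of the denominator s^3 + 20s^2 + 128s + 384 = 0.
Trying s = -12: the polynomial evaluates to 0, so (s + 12) is a factor.
Dividing out leaves s^2 + 8s + 32 = 0.
The quadratic formula then gives s = -4 ± 4j.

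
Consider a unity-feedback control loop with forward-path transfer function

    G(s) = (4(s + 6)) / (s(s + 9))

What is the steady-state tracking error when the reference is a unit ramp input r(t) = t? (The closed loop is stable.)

G(s) has one pole at the origin.
This is a Type 1 system. Kv = lim_{s→0} s·G(s) = 24/9 = 8/3.
e_ss = 1/Kv = 1/(8/3) = 3/8 ≈ 0.3750.

e_ss = 0.3750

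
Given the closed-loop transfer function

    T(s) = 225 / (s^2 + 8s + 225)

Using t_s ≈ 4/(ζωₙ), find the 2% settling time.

t_s ≈ 1 s

Comparing s^2 + 8s + 225 to s^2 + 2ζωₙs + ωₙ²: ωₙ = 15 rad/s and ζ = 8/(2·15) ≈ 0.2667.
ζωₙ = 8/2 = 4, so t_s ≈ 4/(ζωₙ) = 4/4 = 1 s.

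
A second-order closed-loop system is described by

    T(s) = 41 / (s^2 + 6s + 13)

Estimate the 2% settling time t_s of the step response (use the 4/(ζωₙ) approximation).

t_s ≈ 1.333 s

Comparing s^2 + 6s + 13 to s^2 + 2ζωₙs + ωₙ²: ωₙ = √13 ≈ 3.606 rad/s and ζ = 6/(2·√13) ≈ 0.8321.
ζωₙ = 6/2 = 3, so t_s ≈ 4/(ζωₙ) = 4/3 ≈ 1.333 s.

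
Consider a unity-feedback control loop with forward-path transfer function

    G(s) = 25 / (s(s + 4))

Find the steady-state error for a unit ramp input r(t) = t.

e_ss = 0.1600

G(s) has one pole at the origin.
This is a Type 1 system. Kv = lim_{s→0} s·G(s) = 25/4.
e_ss = 1/Kv = 1/(25/4) = 4/25 ≈ 0.1600.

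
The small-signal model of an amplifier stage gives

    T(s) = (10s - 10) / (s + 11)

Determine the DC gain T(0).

Set s = 0: T(0) = (-10) / (11) = -10/11.

T(0) = -10/11 ≈ -0.9091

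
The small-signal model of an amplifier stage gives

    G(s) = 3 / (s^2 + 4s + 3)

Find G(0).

G(0) = 1

Set s = 0: G(0) = (3) / (3) = 1.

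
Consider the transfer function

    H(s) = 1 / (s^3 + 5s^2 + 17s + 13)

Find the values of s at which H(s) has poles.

s = -2 + 3j, -2 - 3j, -1

The poles are the roots of the denominator s^3 + 5s^2 + 17s + 13 = 0.
Trying s = -1: the polynomial evaluates to 0, so (s + 1) is a factor.
Dividing out leaves s^2 + 4s + 13 = 0.
The quadratic formula then gives s = -2 ± 3j.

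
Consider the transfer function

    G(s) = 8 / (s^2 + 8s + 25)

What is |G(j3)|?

|G(j3)| ≈ 0.2774

Substitute s = j3: numerator = 8, denominator = 16 + j24.
|G(j3)| = |8| / |16 + j24| = 8 / 28.844 ≈ 0.2774.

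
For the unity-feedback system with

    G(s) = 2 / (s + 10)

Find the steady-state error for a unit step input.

G(s) has no poles at the origin.
This is a Type 0 system. Kp = lim_{s→0} G(s) = 2/10 = 1/5.
e_ss = 1/(1 + Kp) = 1/(1 + 1/5) = 5/6 ≈ 0.8333.

e_ss = 0.8333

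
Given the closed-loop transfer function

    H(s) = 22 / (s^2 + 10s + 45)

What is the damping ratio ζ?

Compare the denominator to the standard form s^2 + 2ζωₙs + ωₙ².
ωₙ² = 45, so ωₙ = √45 ≈ 6.708 rad/s.
2ζωₙ = 10, so ζ = 10/(2·√45) ≈ 0.7454.
With ζ = 0.7454 the response is underdamped.

ζ ≈ 0.7454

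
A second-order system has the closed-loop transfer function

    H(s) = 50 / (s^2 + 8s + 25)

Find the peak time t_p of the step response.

Comparing s^2 + 8s + 25 to s^2 + 2ζωₙs + ωₙ²: ωₙ = 5 rad/s and ζ = 8/(2·5) = 0.8.
ζωₙ = 8/2 = 4, so ω_d = ωₙ√(1−ζ²) = √(ωₙ² − (ζωₙ)²) = √(25 − 4²) = √9 = 3 rad/s.
t_p = π/ω_d = π/3 ≈ 1.047 s.

t_p ≈ 1.047 s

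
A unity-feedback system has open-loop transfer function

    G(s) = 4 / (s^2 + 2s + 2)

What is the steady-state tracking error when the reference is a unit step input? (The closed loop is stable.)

G(s) has no poles at the origin.
This is a Type 0 system. Kp = lim_{s→0} G(s) = 4/2 = 2.
e_ss = 1/(1 + Kp) = 1/(1 + 2) = 1/3 ≈ 0.3333.

e_ss = 0.3333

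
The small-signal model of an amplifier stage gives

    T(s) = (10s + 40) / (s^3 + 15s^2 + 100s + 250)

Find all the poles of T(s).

The poles are the roots of the denominator s^3 + 15s^2 + 100s + 250 = 0.
Trying s = -5: the polynomial evaluates to 0, so (s + 5) is a factor.
Dividing out leaves s^2 + 10s + 50 = 0.
The quadratic formula then gives s = -5 ± 5j.

s = -5 + 5j, -5 - 5j, -5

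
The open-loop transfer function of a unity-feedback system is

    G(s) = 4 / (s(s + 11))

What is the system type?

Type 1

The denominator has 1 factor of s at the origin (free integrator), so this is a Type 1 system.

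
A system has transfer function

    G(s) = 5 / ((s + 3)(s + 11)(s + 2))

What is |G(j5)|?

Substitute s = j5: numerator = 5, denominator = -334 + j180.
|G(j5)| = |5| / |-334 + j180| = 5 / 379.42 ≈ 0.01318.

|G(j5)| ≈ 0.01318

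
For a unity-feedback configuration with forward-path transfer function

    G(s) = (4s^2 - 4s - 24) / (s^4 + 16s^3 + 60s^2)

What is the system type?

Type 2

Factor s from the denominator: s^4 + 16s^3 + 60s^2 = s^2·(s^2 + 16s + 60).
There are 2 poles at the origin, so the system is Type 2.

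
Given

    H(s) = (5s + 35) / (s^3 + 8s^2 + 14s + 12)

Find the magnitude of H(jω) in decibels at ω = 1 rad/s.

|H(j1)|_dB ≈ 8.30 dB

Substitute s = j1: numerator = 35 + j5, denominator = 4 + j13.
|H(j1)| = |35 + j5| / |4 + j13| = 35.355 / 13.601 ≈ 2.599.
In decibels: 20·log₁₀(2.599) ≈ 8.30 dB.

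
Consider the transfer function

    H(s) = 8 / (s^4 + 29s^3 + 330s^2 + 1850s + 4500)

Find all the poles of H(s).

The poles are the roots of the denominator s^4 + 29s^3 + 330s^2 + 1850s + 4500 = 0.
Trying s = -9: the polynomial evaluates to 0, so (s + 9) is a factor.
Dividing out leaves s^3 + 20s^2 + 150s + 500 = 0.
This factors further as (s^2 + 10s + 50)(s + 10) = 0.

s = -5 ± 5j, -9, -10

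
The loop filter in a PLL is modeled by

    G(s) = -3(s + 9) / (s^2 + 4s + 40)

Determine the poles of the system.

s = -2 + 6j, -2 - 6j

The poles are the roots of the denominator s^2 + 4s + 40 = 0.
Using the quadratic formula: s = (-4 ± √(-144))/2 = -2 ± 6j.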